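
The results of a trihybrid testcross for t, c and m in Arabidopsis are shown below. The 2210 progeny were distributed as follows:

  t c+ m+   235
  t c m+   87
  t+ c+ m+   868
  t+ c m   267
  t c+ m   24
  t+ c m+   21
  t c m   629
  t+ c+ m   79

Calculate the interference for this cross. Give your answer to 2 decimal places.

The two most frequent reciprocal classes, t c m and t+ c+ m+, are the parental types, so the F1 was t c m / t+ c+ m+.
The two rarest classes, t c+ m and t+ c m+, are the double crossovers. Comparing them with the parentals, only the c allele has switched, so c is the middle locus and the order is t – c – m.
t–c: (502 + 45)/2210 = 0.2475; c–m: (166 + 45)/2210 = 0.0955.
Expected DCO frequency = 0.2475 × 0.0955 ≈ 0.02364; observed = 45/2210 ≈ 0.02036.
Coefficient of coincidence = 0.02036/0.02364 ≈ 0.86; interference = 1 − 0.86 = 0.14.

0.14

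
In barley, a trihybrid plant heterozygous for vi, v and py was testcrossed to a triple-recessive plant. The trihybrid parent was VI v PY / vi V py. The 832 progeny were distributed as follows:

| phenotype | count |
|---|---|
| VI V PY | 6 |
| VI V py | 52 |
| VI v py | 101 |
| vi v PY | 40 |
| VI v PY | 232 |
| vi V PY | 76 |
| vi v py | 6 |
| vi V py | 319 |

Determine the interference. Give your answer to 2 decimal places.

0.49

The two rarest classes, VI V PY and vi v py, are the double crossovers. Comparing them with the parentals, only the v allele has switched, so v is the middle locus and the order is py – v – vi.
py–v: (177 + 12)/832 = 0.2272; v–vi: (92 + 12)/832 = 0.1250.
Expected DCO frequency = 0.2272 × 0.1250 ≈ 0.02840; observed = 12/832 ≈ 0.01442.
Coefficient of coincidence = 0.01442/0.02840 ≈ 0.51; interference = 1 − 0.51 = 0.49.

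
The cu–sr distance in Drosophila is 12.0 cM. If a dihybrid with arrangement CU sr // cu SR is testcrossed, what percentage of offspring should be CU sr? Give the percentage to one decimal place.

44.0%

A map distance of 12.0 cM corresponds to a recombination frequency of 0.120.
The F1 is CU sr / cu SR, so CU sr is a parental gamete class with expected frequency (1 − r)/2 = 0.880/2 = 0.4400.
That is 0.4400 = 44.0% of the progeny.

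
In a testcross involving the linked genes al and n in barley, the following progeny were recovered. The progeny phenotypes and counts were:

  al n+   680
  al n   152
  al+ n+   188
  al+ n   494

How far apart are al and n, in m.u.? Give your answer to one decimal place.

The two most frequent classes, al+ n (494) and al n+ (680), are the parental types, so the F1 was al+ n / al n+.
The recombinant classes are al+ n+ and al n: 188 + 152 = 340.
Recombination frequency = 340/1514 = 0.2246 ≈ 22.5%, i.e. 22.5 m.u.

22.5 m.u.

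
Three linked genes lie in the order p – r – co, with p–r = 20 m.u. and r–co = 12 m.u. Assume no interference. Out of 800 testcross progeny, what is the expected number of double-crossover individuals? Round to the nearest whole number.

Map distances give recombination frequencies of 0.200 and 0.120 for the two intervals.
With no interference, expected double-crossover frequency = 0.200 × 0.120 = 0.02400.
Expected number = 0.02400 × 800 = 19.20 ≈ 19.

19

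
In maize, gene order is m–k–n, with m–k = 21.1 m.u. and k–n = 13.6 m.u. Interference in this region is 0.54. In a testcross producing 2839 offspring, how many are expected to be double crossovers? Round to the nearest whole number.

Map distances give recombination frequencies of 0.211 and 0.136 for the two intervals.
With interference 0.54 (so coincidence = 0.46), expected double-crossover frequency = 0.211 × 0.136 × 0.46 = 0.01320.
Expected number = 0.01320 × 2839 = 37.48 ≈ 37.

37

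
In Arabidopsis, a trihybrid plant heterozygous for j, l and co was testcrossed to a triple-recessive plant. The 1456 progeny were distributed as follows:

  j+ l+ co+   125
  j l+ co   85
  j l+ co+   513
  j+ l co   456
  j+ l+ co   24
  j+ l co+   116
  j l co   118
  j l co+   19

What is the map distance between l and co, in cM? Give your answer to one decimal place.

16.8 cM

The two most frequent reciprocal classes, j+ l co and j l+ co+, are the parental types, so the F1 was j+ l co / j l+ co+.
The two rarest classes, j+ l+ co and j l co+, are the double crossovers. Comparing them with the parentals, only the l allele has switched, so l is the middle locus and the order is j – l – co.
Crossovers in the l–co interval produce the single-crossover classes j+ l co+ and j l+ co (116 + 85 = 201) plus the double crossovers (43).
RF(l–co) = (201 + 43) / 1456 = 244/1456 = 0.1676 → 16.8 cM.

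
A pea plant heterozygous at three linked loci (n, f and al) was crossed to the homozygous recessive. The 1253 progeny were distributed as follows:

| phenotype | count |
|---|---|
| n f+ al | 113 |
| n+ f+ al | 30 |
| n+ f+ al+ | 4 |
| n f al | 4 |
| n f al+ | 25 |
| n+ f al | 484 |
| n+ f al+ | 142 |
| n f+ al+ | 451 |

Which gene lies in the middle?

The two most frequent reciprocal classes, n f+ al+ and n+ f al, are the parental types, so the F1 was n f+ al+ / n+ f al.
The two rarest classes, n+ f+ al+ and n f al, are the double crossovers. Comparing them with the parentals, only the n allele has switched, so n is the middle locus and the order is f – n – al.

n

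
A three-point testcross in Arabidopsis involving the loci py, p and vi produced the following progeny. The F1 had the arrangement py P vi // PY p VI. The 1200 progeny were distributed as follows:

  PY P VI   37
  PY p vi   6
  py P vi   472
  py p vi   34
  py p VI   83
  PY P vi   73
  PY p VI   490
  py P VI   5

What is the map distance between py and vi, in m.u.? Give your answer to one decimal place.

13.9 m.u.

The two rarest classes, py P VI and PY p vi, are the double crossovers. Comparing them with the parentals, only the vi allele has switched, so vi is the middle locus and the order is py – vi – p.
Crossovers in the py–vi interval produce the single-crossover classes PY P vi and py p VI (73 + 83 = 156) plus the double crossovers (11).
RF(py–vi) = (156 + 11) / 1200 = 167/1200 = 0.1392 → 13.9 m.u.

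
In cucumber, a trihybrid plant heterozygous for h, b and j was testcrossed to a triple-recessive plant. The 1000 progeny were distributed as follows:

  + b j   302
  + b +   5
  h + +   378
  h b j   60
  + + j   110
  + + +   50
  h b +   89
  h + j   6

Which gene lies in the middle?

The two most frequent reciprocal classes, + b j and h + +, are the parental types, so the F1 was + b j / h + +.
The two rarest classes, + b + and h + j, are the double crossovers. Comparing them with the parentals, only the j allele has switched, so j is the middle locus and the order is h – j – b.

j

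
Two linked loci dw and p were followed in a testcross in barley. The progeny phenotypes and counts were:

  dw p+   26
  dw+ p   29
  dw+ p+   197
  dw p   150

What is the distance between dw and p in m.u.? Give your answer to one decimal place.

The two most frequent classes, dw+ p+ (197) and dw p (150), are the parental types, so the F1 was dw+ p+ / dw p.
The recombinant classes are dw+ p and dw p+: 29 + 26 = 55.
Recombination frequency = 55/402 = 0.1368 ≈ 13.7%, i.e. 13.7 m.u.

13.7 m.u.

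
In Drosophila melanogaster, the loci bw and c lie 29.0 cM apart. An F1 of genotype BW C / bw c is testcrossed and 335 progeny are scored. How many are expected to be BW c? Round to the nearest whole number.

49

A map distance of 29.0 cM corresponds to a recombination frequency of 0.290.
The F1 is BW C / bw c, so BW c is a recombinant gamete class with expected frequency r/2 = 0.290/2 = 0.1450.
Expected number = 0.1450 × 335 = 48.57 ≈ 49.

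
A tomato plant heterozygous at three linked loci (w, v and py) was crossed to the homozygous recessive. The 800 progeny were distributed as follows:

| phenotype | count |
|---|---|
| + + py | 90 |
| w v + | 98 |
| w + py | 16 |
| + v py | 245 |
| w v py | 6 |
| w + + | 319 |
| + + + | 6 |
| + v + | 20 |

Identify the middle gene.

w

The two most frequent reciprocal classes, w + + and + v py, are the parental types, so the F1 was w + + / + v py.
The two rarest classes, + + + and w v py, are the double crossovers. Comparing them with the parentals, only the w allele has switched, so w is the middle locus and the order is v – w – py.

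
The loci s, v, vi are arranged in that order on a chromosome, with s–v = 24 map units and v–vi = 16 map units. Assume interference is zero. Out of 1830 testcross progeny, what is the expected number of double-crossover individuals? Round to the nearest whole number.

70

Map distances give recombination frequencies of 0.240 and 0.160 for the two intervals.
With no interference, expected double-crossover frequency = 0.240 × 0.160 = 0.03840.
Expected number = 0.03840 × 1830 = 70.27 ≈ 70.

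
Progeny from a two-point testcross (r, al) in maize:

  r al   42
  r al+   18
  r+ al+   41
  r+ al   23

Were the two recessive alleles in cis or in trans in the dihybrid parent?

cis

The two most frequent classes are r+ al+ (41) and r al (42); these are the parental (non-recombinant) types.
So the F1 carried r+ al+ on one chromosome and r al on the other — the recessive alleles are on the same chromosome (cis / coupling).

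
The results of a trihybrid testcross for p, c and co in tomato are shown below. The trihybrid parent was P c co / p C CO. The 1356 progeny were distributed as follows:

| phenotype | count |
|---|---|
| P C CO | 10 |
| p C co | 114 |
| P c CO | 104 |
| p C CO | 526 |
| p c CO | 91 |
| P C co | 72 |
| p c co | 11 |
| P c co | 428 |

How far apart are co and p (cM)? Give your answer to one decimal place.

17.6 cM

The two rarest classes, p c co and P C CO, are the double crossovers. Comparing them with the parentals, only the p allele has switched, so p is the middle locus and the order is co – p – c.
Crossovers in the co–p interval produce the single-crossover classes P c CO and p C co (104 + 114 = 218) plus the double crossovers (21).
RF(co–p) = (218 + 21) / 1356 = 239/1356 = 0.1763 → 17.6 cM.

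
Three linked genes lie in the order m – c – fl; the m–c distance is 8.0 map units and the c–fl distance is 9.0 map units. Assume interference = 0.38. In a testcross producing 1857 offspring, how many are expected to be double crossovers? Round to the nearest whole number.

8

Map distances give recombination frequencies of 0.080 and 0.090 for the two intervals.
With interference 0.38 (so coincidence = 0.62), expected double-crossover frequency = 0.080 × 0.090 × 0.62 = 0.00446.
Expected number = 0.00446 × 1857 = 8.29 ≈ 8.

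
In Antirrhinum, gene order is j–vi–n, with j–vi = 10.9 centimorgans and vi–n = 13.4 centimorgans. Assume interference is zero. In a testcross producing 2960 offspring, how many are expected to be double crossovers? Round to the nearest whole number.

Map distances give recombination frequencies of 0.109 and 0.134 for the two intervals.
With no interference, expected double-crossover frequency = 0.109 × 0.134 = 0.01461.
Expected number = 0.01461 × 2960 = 43.23 ≈ 43.

43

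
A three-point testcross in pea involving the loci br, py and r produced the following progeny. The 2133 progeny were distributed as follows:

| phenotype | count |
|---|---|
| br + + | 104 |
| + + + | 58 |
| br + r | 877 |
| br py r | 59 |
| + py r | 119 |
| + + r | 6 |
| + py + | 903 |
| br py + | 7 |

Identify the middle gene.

br

The two most frequent reciprocal classes, + py + and br + r, are the parental types, so the F1 was + py + / br + r.
The two rarest classes, br py + and + + r, are the double crossovers. Comparing them with the parentals, only the br allele has switched, so br is the middle locus and the order is r – br – py.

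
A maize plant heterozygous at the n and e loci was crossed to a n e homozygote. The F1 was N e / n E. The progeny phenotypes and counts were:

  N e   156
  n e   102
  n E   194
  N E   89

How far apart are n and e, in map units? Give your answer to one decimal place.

35.3 map units

The recombinant classes are N E and n e: 89 + 102 = 191.
Recombination frequency = 191/541 = 0.3530 ≈ 35.3%, i.e. 35.3 map units.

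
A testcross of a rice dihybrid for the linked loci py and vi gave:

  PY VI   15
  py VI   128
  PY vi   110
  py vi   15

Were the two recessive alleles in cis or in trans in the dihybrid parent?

The two most frequent classes are PY vi (110) and py VI (128); these are the parental (non-recombinant) types.
So the F1 carried PY vi on one chromosome and py VI on the other — the recessive alleles are on opposite chromosomes (trans / repulsion).

trans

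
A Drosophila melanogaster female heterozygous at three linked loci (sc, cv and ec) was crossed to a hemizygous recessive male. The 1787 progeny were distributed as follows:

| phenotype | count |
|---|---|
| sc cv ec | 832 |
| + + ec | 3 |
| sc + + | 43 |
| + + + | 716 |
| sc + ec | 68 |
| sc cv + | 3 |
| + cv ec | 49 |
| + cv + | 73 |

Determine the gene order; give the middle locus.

ec

The two most frequent reciprocal classes, sc cv ec and + + +, are the parental types, so the F1 was sc cv ec / + + +.
The two rarest classes, sc cv + and + + ec, are the double crossovers. Comparing them with the parentals, only the ec allele has switched, so ec is the middle locus and the order is cv – ec – sc.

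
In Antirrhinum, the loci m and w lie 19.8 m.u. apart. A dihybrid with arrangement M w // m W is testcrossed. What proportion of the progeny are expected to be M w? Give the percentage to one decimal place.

A map distance of 19.8 m.u. corresponds to a recombination frequency of 0.198.
The F1 is M w / m W, so M w is a parental gamete class with expected frequency (1 − r)/2 = 0.802/2 = 0.4010.
That is 0.4010 = 40.1% of the progeny.

40.1%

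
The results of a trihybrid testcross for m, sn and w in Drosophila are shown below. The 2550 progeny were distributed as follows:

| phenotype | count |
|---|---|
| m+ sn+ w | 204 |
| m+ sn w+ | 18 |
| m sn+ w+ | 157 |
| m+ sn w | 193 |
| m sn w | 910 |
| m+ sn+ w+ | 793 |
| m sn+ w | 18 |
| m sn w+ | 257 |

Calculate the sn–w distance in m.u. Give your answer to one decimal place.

The two most frequent reciprocal classes, m sn w and m+ sn+ w+, are the parental types, so the F1 was m sn w / m+ sn+ w+.
The two rarest classes, m sn+ w and m+ sn w+, are the double crossovers. Comparing them with the parentals, only the sn allele has switched, so sn is the middle locus and the order is w – sn – m.
Crossovers in the w–sn interval produce the single-crossover classes m sn w+ and m+ sn+ w (257 + 204 = 461) plus the double crossovers (36).
RF(w–sn) = (461 + 36) / 2550 = 497/2550 = 0.1949 → 19.5 m.u.

19.5 m.u.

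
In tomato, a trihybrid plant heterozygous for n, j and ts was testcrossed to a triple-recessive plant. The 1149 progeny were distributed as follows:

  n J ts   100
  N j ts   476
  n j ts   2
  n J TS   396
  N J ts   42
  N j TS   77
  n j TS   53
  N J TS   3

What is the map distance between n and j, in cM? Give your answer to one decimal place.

The two most frequent reciprocal classes, N j ts and n J TS, are the parental types, so the F1 was N j ts / n J TS.
The two rarest classes, n j ts and N J TS, are the double crossovers. Comparing them with the parentals, only the n allele has switched, so n is the middle locus and the order is ts – n – j.
Crossovers in the n–j interval produce the single-crossover classes N J ts and n j TS (42 + 53 = 95) plus the double crossovers (5).
RF(n–j) = (95 + 5) / 1149 = 100/1149 = 0.0870 → 8.7 cM.

8.7 cM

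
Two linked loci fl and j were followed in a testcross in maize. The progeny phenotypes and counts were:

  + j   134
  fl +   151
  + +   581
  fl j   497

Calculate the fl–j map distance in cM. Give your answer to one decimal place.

20.9 cM

The two most frequent classes, + + (581) and fl j (497), are the parental types, so the F1 was + + / fl j.
The recombinant classes are + j and fl +: 134 + 151 = 285.
Recombination frequency = 285/1363 = 0.2091 ≈ 20.9%, i.e. 20.9 cM.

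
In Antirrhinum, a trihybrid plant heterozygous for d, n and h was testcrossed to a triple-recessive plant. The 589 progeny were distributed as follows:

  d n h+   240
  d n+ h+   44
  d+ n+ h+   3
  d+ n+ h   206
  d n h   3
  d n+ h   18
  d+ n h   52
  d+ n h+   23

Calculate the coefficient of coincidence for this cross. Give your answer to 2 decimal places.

0.74

The two most frequent reciprocal classes, d n h+ and d+ n+ h, are the parental types, so the F1 was d n h+ / d+ n+ h.
The two rarest classes, d n h and d+ n+ h+, are the double crossovers. Comparing them with the parentals, only the h allele has switched, so h is the middle locus and the order is n – h – d.
n–h: (96 + 6)/589 = 0.1732; h–d: (41 + 6)/589 = 0.0798.
Expected DCO frequency = 0.1732 × 0.0798 ≈ 0.01382; observed = 6/589 ≈ 0.01019.
Coefficient of coincidence = 0.01019/0.01382 ≈ 0.74.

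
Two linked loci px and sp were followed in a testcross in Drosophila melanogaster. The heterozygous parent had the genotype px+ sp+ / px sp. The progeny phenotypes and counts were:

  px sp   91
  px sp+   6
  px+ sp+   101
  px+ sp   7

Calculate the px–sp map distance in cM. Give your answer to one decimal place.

The recombinant classes are px+ sp and px sp+: 7 + 6 = 13.
Recombination frequency = 13/205 = 0.0634 ≈ 6.3%, i.e. 6.3 cM.

6.3 cM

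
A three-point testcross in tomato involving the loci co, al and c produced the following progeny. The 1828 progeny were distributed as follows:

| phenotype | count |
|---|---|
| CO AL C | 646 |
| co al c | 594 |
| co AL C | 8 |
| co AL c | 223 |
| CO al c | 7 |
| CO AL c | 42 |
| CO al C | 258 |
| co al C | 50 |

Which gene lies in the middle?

co

The two most frequent reciprocal classes, CO AL C and co al c, are the parental types, so the F1 was CO AL C / co al c.
The two rarest classes, co AL C and CO al c, are the double crossovers. Comparing them with the parentals, only the co allele has switched, so co is the middle locus and the order is c – co – al.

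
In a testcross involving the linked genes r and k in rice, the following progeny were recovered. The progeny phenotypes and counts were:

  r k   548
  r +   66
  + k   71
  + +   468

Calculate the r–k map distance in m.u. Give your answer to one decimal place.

The two most frequent classes, + + (468) and r k (548), are the parental types, so the F1 was + + / r k.
The recombinant classes are + k and r +: 71 + 66 = 137.
Recombination frequency = 137/1153 = 0.1188 ≈ 11.9%, i.e. 11.9 m.u.

11.9 m.u.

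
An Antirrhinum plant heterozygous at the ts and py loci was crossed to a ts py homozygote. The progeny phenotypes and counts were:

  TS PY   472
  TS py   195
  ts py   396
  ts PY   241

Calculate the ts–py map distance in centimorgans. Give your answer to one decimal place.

33.4 centimorgans

The two most frequent classes, TS PY (472) and ts py (396), are the parental types, so the F1 was TS PY / ts py.
The recombinant classes are TS py and ts PY: 195 + 241 = 436.
Recombination frequency = 436/1304 = 0.3344 ≈ 33.4%, i.e. 33.4 centimorgans.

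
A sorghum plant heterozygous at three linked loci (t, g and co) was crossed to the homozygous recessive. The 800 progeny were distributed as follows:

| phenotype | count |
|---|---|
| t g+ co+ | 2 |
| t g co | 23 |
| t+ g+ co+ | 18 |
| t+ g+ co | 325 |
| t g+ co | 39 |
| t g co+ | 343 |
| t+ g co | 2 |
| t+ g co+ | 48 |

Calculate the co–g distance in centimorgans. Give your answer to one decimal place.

The two most frequent reciprocal classes, t g co+ and t+ g+ co, are the parental types, so the F1 was t g co+ / t+ g+ co.
The two rarest classes, t g+ co+ and t+ g co, are the double crossovers. Comparing them with the parentals, only the g allele has switched, so g is the middle locus and the order is t – g – co.
Crossovers in the g–co interval produce the single-crossover classes t g co and t+ g+ co+ (23 + 18 = 41) plus the double crossovers (4).
RF(g–co) = (41 + 4) / 800 = 45/800 = 0.0563 → 5.6 centimorgans.

5.6 centimorgans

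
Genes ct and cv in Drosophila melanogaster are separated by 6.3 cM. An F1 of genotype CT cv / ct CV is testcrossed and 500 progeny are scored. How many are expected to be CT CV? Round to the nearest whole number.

A map distance of 6.3 cM corresponds to a recombination frequency of 0.063.
The F1 is CT cv / ct CV, so CT CV is a recombinant gamete class with expected frequency r/2 = 0.063/2 = 0.0315.
Expected number = 0.0315 × 500 = 15.75 ≈ 16.

16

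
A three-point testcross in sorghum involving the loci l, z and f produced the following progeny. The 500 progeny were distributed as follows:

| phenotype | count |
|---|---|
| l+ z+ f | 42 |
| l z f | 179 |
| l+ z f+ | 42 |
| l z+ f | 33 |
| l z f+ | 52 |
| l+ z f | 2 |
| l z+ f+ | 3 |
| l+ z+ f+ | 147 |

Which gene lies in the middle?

l

The two most frequent reciprocal classes, l z f and l+ z+ f+, are the parental types, so the F1 was l z f / l+ z+ f+.
The two rarest classes, l+ z f and l z+ f+, are the double crossovers. Comparing them with the parentals, only the l allele has switched, so l is the middle locus and the order is z – l – f.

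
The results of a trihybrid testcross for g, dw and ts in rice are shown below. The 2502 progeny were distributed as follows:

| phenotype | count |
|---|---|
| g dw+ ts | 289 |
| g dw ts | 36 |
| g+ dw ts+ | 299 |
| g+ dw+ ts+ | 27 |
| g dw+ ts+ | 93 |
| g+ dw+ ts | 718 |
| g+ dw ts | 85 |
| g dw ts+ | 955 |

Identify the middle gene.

ts

The two most frequent reciprocal classes, g+ dw+ ts and g dw ts+, are the parental types, so the F1 was g+ dw+ ts / g dw ts+.
The two rarest classes, g+ dw+ ts+ and g dw ts, are the double crossovers. Comparing them with the parentals, only the ts allele has switched, so ts is the middle locus and the order is g – ts – dw.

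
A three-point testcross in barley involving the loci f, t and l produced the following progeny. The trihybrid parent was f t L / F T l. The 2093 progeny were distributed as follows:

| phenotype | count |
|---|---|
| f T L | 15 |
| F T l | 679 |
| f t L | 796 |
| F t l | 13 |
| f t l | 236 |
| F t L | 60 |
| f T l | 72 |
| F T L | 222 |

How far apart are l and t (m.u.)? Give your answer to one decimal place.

23.2 m.u.

The two rarest classes, f T L and F t l, are the double crossovers. Comparing them with the parentals, only the t allele has switched, so t is the middle locus and the order is f – t – l.
Crossovers in the t–l interval produce the single-crossover classes f t l and F T L (236 + 222 = 458) plus the double crossovers (28).
RF(t–l) = (458 + 28) / 2093 = 486/2093 = 0.2322 → 23.2 m.u.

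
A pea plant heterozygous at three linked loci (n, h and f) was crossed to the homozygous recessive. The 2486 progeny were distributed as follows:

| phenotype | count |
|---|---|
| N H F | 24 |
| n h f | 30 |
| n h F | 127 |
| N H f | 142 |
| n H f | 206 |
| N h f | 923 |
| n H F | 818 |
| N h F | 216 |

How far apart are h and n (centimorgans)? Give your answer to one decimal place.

13.0 centimorgans

The two most frequent reciprocal classes, n H F and N h f, are the parental types, so the F1 was n H F / N h f.
The two rarest classes, N H F and n h f, are the double crossovers. Comparing them with the parentals, only the n allele has switched, so n is the middle locus and the order is f – n – h.
Crossovers in the n–h interval produce the single-crossover classes n h F and N H f (127 + 142 = 269) plus the double crossovers (54).
RF(n–h) = (269 + 54) / 2486 = 323/2486 = 0.1299 → 13.0 centimorgans.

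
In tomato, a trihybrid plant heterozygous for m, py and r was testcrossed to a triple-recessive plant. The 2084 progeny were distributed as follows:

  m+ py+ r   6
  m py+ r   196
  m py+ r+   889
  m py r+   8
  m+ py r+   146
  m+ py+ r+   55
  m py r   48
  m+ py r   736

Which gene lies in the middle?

The two most frequent reciprocal classes, m+ py r and m py+ r+, are the parental types, so the F1 was m+ py r / m py+ r+.
The two rarest classes, m+ py+ r and m py r+, are the double crossovers. Comparing them with the parentals, only the py allele has switched, so py is the middle locus and the order is m – py – r.

py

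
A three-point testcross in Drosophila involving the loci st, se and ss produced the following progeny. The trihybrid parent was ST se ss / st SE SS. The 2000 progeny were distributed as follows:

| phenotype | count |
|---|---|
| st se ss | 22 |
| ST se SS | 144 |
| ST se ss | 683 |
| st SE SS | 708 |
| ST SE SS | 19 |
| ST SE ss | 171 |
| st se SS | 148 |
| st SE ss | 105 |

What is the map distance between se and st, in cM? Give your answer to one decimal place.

18.0 cM

The two rarest classes, st se ss and ST SE SS, are the double crossovers. Comparing them with the parentals, only the st allele has switched, so st is the middle locus and the order is se – st – ss.
Crossovers in the se–st interval produce the single-crossover classes ST SE ss and st se SS (171 + 148 = 319) plus the double crossovers (41).
RF(se–st) = (319 + 41) / 2000 = 360/2000 = 0.1800 → 18.0 cM.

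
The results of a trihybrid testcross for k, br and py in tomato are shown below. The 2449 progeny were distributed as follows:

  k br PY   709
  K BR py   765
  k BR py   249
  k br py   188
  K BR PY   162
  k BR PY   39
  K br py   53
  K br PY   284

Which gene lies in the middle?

The two most frequent reciprocal classes, K BR py and k br PY, are the parental types, so the F1 was K BR py / k br PY.
The two rarest classes, K br py and k BR PY, are the double crossovers. Comparing them with the parentals, only the br allele has switched, so br is the middle locus and the order is k – br – py.

br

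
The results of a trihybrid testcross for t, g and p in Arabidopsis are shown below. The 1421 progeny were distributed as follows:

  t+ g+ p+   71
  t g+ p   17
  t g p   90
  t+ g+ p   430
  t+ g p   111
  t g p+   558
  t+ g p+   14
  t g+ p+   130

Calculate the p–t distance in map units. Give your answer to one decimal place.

The two most frequent reciprocal classes, t g p+ and t+ g+ p, are the parental types, so the F1 was t g p+ / t+ g+ p.
The two rarest classes, t+ g p+ and t g+ p, are the double crossovers. Comparing them with the parentals, only the t allele has switched, so t is the middle locus and the order is g – t – p.
Crossovers in the t–p interval produce the single-crossover classes t g p and t+ g+ p+ (90 + 71 = 161) plus the double crossovers (31).
RF(t–p) = (161 + 31) / 1421 = 192/1421 = 0.1351 → 13.5 map units.

13.5 map units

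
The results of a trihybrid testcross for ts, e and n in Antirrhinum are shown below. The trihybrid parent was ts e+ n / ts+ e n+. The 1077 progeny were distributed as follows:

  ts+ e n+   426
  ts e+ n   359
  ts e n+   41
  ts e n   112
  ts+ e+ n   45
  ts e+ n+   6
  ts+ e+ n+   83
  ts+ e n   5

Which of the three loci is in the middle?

n

The two rarest classes, ts e+ n+ and ts+ e n, are the double crossovers. Comparing them with the parentals, only the n allele has switched, so n is the middle locus and the order is e – n – ts.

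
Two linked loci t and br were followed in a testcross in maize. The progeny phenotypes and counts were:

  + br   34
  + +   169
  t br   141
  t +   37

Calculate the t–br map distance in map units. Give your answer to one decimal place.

The two most frequent classes, + + (169) and t br (141), are the parental types, so the F1 was + + / t br.
The recombinant classes are + br and t +: 34 + 37 = 71.
Recombination frequency = 71/381 = 0.1864 ≈ 18.6%, i.e. 18.6 map units.

18.6 map units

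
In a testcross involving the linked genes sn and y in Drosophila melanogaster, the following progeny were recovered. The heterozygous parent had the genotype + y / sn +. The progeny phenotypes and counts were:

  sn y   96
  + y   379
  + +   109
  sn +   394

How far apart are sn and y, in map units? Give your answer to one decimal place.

21.0 map units

The recombinant classes are + + and sn y: 109 + 96 = 205.
Recombination frequency = 205/978 = 0.2096 ≈ 21.0%, i.e. 21.0 map units.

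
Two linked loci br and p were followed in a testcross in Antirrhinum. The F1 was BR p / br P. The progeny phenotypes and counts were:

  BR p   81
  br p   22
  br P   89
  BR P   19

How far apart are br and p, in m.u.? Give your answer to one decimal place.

19.4 m.u.

The recombinant classes are BR P and br p: 19 + 22 = 41.
Recombination frequency = 41/211 = 0.1943 ≈ 19.4%, i.e. 19.4 m.u.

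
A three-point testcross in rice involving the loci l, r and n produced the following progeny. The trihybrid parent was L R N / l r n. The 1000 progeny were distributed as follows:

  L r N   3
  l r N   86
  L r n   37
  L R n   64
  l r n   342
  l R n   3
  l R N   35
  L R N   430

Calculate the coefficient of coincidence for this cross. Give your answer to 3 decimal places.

The two rarest classes, L r N and l R n, are the double crossovers. Comparing them with the parentals, only the r allele has switched, so r is the middle locus and the order is n – r – l.
n–r: (150 + 6)/1000 = 0.1560; r–l: (72 + 6)/1000 = 0.0780.
Expected DCO frequency = 0.1560 × 0.0780 ≈ 0.01217; observed = 6/1000 ≈ 0.00600.
Coefficient of coincidence = 0.00600/0.01217 ≈ 0.493.

0.493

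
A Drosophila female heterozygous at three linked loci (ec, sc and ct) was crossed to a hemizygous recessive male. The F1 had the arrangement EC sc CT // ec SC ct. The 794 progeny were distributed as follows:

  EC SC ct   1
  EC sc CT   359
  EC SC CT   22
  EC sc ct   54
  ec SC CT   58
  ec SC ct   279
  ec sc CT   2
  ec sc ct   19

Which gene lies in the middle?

ec

The two rarest classes, ec sc CT and EC SC ct, are the double crossovers. Comparing them with the parentals, only the ec allele has switched, so ec is the middle locus and the order is ct – ec – sc.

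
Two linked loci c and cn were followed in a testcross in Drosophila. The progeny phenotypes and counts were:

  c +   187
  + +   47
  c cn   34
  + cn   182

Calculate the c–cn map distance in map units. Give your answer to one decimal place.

18.0 map units

The two most frequent classes, + cn (182) and c + (187), are the parental types, so the F1 was + cn / c +.
The recombinant classes are + + and c cn: 47 + 34 = 81.
Recombination frequency = 81/450 = 0.1800 ≈ 18.0%, i.e. 18.0 map units.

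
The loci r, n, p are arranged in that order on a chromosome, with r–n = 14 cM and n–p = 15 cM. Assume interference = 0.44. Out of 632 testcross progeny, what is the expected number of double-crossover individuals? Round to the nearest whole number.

Map distances give recombination frequencies of 0.140 and 0.150 for the two intervals.
With interference 0.44 (so coincidence = 0.56), expected double-crossover frequency = 0.140 × 0.150 × 0.56 = 0.01176.
Expected number = 0.01176 × 632 = 7.43 ≈ 7.

7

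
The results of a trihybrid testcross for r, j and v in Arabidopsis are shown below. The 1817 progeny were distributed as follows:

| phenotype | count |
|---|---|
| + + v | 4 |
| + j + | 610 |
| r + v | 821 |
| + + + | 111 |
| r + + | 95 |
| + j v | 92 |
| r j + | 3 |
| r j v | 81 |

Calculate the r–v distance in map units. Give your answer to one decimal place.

The two most frequent reciprocal classes, + j + and r + v, are the parental types, so the F1 was + j + / r + v.
The two rarest classes, r j + and + + v, are the double crossovers. Comparing them with the parentals, only the r allele has switched, so r is the middle locus and the order is v – r – j.
Crossovers in the v–r interval produce the single-crossover classes + j v and r + + (92 + 95 = 187) plus the double crossovers (7).
RF(v–r) = (187 + 7) / 1817 = 194/1817 = 0.1068 → 10.7 map units.

10.7 map units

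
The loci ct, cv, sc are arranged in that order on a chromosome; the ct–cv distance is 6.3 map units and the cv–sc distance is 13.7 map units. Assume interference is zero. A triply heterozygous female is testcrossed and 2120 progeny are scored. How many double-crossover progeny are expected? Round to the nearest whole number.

Map distances give recombination frequencies of 0.063 and 0.137 for the two intervals.
With no interference, expected double-crossover frequency = 0.063 × 0.137 = 0.00863.
Expected number = 0.00863 × 2120 = 18.30 ≈ 18.

18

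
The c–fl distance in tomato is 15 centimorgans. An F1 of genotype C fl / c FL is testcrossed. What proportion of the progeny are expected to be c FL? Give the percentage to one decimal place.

42.5%

A map distance of 15 centimorgans corresponds to a recombination frequency of 0.150.
The F1 is C fl / c FL, so c FL is a parental gamete class with expected frequency (1 − r)/2 = 0.850/2 = 0.4250.
That is 0.4250 = 42.5% of the progeny.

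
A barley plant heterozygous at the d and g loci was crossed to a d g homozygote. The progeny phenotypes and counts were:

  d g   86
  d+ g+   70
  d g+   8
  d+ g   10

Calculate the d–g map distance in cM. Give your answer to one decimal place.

The two most frequent classes, d+ g+ (70) and d g (86), are the parental types, so the F1 was d+ g+ / d g.
The recombinant classes are d+ g and d g+: 10 + 8 = 18.
Recombination frequency = 18/174 = 0.1034 ≈ 10.3%, i.e. 10.3 cM.

10.3 cM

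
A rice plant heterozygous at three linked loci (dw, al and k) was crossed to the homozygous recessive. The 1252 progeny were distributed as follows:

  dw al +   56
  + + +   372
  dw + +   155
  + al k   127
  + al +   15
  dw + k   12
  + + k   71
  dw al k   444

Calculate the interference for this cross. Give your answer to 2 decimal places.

0.29

The two most frequent reciprocal classes, dw al k and + + +, are the parental types, so the F1 was dw al k / + + +.
The two rarest classes, dw + k and + al +, are the double crossovers. Comparing them with the parentals, only the al allele has switched, so al is the middle locus and the order is dw – al – k.
dw–al: (282 + 27)/1252 = 0.2468; al–k: (127 + 27)/1252 = 0.1230.
Expected DCO frequency = 0.2468 × 0.1230 ≈ 0.03036; observed = 27/1252 ≈ 0.02157.
Coefficient of coincidence = 0.02157/0.03036 ≈ 0.71; interference = 1 − 0.71 = 0.29.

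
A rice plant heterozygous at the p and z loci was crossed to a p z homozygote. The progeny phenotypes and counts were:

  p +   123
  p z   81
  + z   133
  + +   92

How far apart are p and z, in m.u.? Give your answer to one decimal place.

The two most frequent classes, + z (133) and p + (123), are the parental types, so the F1 was + z / p +.
The recombinant classes are + + and p z: 92 + 81 = 173.
Recombination frequency = 173/429 = 0.4033 ≈ 40.3%, i.e. 40.3 m.u.

40.3 m.u.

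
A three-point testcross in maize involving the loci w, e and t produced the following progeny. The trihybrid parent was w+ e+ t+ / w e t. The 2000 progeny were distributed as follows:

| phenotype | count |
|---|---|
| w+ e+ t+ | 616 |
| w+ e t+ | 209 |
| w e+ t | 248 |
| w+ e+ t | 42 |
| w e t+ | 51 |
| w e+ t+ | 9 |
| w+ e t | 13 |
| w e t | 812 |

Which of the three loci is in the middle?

The two rarest classes, w e+ t+ and w+ e t, are the double crossovers. Comparing them with the parentals, only the w allele has switched, so w is the middle locus and the order is t – w – e.

w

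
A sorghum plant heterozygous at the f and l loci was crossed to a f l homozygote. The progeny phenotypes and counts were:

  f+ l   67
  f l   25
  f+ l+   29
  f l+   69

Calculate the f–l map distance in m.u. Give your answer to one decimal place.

28.4 m.u.

The two most frequent classes, f+ l (67) and f l+ (69), are the parental types, so the F1 was f+ l / f l+.
The recombinant classes are f+ l+ and f l: 29 + 25 = 54.
Recombination frequency = 54/190 = 0.2842 ≈ 28.4%, i.e. 28.4 m.u.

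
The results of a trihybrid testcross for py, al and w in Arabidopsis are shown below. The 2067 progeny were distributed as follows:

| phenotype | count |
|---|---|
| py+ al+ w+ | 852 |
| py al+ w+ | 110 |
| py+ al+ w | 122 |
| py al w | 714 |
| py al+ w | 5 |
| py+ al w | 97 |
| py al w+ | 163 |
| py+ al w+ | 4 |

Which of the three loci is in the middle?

The two most frequent reciprocal classes, py al w and py+ al+ w+, are the parental types, so the F1 was py al w / py+ al+ w+.
The two rarest classes, py al+ w and py+ al w+, are the double crossovers. Comparing them with the parentals, only the al allele has switched, so al is the middle locus and the order is py – al – w.

al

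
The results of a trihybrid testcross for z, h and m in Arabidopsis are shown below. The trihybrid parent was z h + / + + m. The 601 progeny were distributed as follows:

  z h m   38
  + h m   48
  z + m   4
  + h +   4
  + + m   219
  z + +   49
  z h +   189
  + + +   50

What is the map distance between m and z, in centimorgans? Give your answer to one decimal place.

16.0 centimorgans

The two rarest classes, + h + and z + m, are the double crossovers. Comparing them with the parentals, only the z allele has switched, so z is the middle locus and the order is h – z – m.
Crossovers in the z–m interval produce the single-crossover classes z h m and + + + (38 + 50 = 88) plus the double crossovers (8).
RF(z–m) = (88 + 8) / 601 = 96/601 = 0.1597 → 16.0 centimorgans.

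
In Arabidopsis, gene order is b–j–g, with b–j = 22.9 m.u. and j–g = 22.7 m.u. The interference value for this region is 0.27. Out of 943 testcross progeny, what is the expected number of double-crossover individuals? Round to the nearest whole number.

Map distances give recombination frequencies of 0.229 and 0.227 for the two intervals.
With interference 0.27 (so coincidence = 0.73), expected double-crossover frequency = 0.229 × 0.227 × 0.73 = 0.03795.
Expected number = 0.03795 × 943 = 35.78 ≈ 36.

36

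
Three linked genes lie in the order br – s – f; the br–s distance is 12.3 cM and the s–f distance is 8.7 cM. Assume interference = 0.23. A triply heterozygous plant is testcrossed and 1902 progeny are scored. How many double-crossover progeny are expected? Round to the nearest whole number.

Map distances give recombination frequencies of 0.123 and 0.087 for the two intervals.
With interference 0.23 (so coincidence = 0.77), expected double-crossover frequency = 0.123 × 0.087 × 0.77 = 0.00824.
Expected number = 0.00824 × 1902 = 15.67 ≈ 16.

16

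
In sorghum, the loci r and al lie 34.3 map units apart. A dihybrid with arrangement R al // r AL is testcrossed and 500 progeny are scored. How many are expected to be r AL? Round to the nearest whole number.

A map distance of 34.3 map units corresponds to a recombination frequency of 0.343.
The F1 is R al / r AL, so r AL is a parental gamete class with expected frequency (1 − r)/2 = 0.657/2 = 0.3285.
Expected number = 0.3285 × 500 = 164.25 ≈ 164.

164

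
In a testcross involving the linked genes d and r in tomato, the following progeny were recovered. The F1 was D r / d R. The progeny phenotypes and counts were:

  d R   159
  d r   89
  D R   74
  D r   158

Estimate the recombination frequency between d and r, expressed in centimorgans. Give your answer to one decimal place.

The recombinant classes are D R and d r: 74 + 89 = 163.
Recombination frequency = 163/480 = 0.3396 ≈ 34.0%, i.e. 34.0 centimorgans.

34.0 centimorgans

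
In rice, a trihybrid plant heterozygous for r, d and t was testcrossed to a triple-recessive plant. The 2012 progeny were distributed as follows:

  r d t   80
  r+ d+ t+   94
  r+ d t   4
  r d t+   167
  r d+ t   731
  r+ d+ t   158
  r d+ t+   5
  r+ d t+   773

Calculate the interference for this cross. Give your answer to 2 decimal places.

The two most frequent reciprocal classes, r+ d t+ and r d+ t, are the parental types, so the F1 was r+ d t+ / r d+ t.
The two rarest classes, r+ d t and r d+ t+, are the double crossovers. Comparing them with the parentals, only the t allele has switched, so t is the middle locus and the order is r – t – d.
r–t: (325 + 9)/2012 = 0.1660; t–d: (174 + 9)/2012 = 0.0910.
Expected DCO frequency = 0.1660 × 0.0910 ≈ 0.01511; observed = 9/2012 ≈ 0.00447.
Coefficient of coincidence = 0.00447/0.01511 ≈ 0.30; interference = 1 − 0.30 = 0.70.

0.70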